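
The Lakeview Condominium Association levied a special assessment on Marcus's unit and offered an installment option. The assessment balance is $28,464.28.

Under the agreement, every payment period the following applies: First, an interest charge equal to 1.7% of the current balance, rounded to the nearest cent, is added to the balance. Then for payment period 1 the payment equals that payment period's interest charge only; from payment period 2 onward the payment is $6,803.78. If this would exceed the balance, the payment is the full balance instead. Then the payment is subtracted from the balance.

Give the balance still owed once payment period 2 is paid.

$22,144.39

Payment period 1: $28,464.28 +$483.89 interest = $28,948.17; pay $483.89 → $28,464.28
Payment period 2: $28,464.28 +$483.89 interest = $28,948.17; pay $6,803.78 → $22,144.39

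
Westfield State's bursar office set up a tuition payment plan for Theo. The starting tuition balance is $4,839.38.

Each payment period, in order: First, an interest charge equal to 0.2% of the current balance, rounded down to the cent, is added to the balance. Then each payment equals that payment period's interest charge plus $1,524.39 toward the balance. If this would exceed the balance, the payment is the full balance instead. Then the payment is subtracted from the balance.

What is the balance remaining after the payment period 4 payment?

Payment period 1: $4,839.38 +$9.67 interest = $4,849.05; pay $1,534.06 → $3,314.99
Payment period 2: $3,314.99 +$6.62 interest = $3,321.61; pay $1,531.01 → $1,790.60
Payment period 3: $1,790.60 +$3.58 interest = $1,794.18; pay $1,527.97 → $266.21
Payment period 4: $266.21 +$0.53 interest = $266.74; pay $266.74 → $0.00

$0.00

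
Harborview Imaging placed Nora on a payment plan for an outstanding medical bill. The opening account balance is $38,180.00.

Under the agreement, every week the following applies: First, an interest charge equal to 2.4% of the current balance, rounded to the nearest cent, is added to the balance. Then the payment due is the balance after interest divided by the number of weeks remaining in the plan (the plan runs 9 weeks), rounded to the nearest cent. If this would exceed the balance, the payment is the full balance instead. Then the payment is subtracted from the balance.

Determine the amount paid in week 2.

Week 1: opening $38,180.00; interest $916.32 → $39,096.32; payment $4,344.04; balance $34,752.28
Week 2: opening $34,752.28; interest $834.05 → $35,586.33; payment $4,448.29; balance $31,138.04

$4,448.29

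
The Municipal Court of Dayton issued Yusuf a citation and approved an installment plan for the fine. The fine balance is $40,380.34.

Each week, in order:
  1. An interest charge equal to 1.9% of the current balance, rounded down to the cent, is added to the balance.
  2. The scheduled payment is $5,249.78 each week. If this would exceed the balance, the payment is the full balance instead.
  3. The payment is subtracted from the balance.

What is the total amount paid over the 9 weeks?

$44,079.38

Week 1: opening $40,380.34; interest $767.22 → $41,147.56; payment $5,249.78; balance $35,897.78
Week 2: opening $35,897.78; interest $682.05 → $36,579.83; payment $5,249.78; balance $31,330.05
Week 3: opening $31,330.05; interest $595.27 → $31,925.32; payment $5,249.78; balance $26,675.54
Week 4: opening $26,675.54; interest $506.83 → $27,182.37; payment $5,249.78; balance $21,932.59
Week 5: opening $21,932.59; interest $416.71 → $22,349.30; payment $5,249.78; balance $17,099.52
Week 6: opening $17,099.52; interest $324.89 → $17,424.41; payment $5,249.78; balance $12,174.63
Week 7: opening $12,174.63; interest $231.31 → $12,405.94; payment $5,249.78; balance $7,156.16
Week 8: opening $7,156.16; interest $135.96 → $7,292.12; payment $5,249.78; balance $2,042.34
Week 9: opening $2,042.34; interest $38.80 → $2,081.14; payment $2,081.14; balance $0.00
Total paid: $44,079.38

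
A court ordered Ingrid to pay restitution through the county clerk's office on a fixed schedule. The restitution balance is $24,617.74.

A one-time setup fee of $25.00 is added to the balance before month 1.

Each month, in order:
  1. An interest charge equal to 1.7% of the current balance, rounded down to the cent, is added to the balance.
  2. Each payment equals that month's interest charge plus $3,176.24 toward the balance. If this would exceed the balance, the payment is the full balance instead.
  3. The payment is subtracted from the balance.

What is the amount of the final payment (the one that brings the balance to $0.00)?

$2,450.01

# | Opening | Interest | Payment | End bal
1 | $24,642.74 | $418.92 | $3,595.16 | $21,466.50
2 | $21,466.50 | $364.93 | $3,541.17 | $18,290.26
3 | $18,290.26 | $310.93 | $3,487.17 | $15,114.02
4 | $15,114.02 | $256.93 | $3,433.17 | $11,937.78
5 | $11,937.78 | $202.94 | $3,379.18 | $8,761.54
6 | $8,761.54 | $148.94 | $3,325.18 | $5,585.30
7 | $5,585.30 | $94.95 | $3,271.19 | $2,409.06
8 | $2,409.06 | $40.95 | $2,450.01 | $0.00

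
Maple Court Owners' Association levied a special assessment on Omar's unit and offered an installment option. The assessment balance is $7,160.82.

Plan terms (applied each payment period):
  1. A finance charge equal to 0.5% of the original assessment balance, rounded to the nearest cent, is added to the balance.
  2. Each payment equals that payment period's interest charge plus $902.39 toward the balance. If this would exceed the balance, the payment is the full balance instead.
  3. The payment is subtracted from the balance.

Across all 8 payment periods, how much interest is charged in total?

# | Opening | Interest | Payment | End bal
1 | $7,160.82 | $35.80 | $938.19 | $6,258.43
2 | $6,258.43 | $35.80 | $938.19 | $5,356.04
3 | $5,356.04 | $35.80 | $938.19 | $4,453.65
4 | $4,453.65 | $35.80 | $938.19 | $3,551.26
5 | $3,551.26 | $35.80 | $938.19 | $2,648.87
6 | $2,648.87 | $35.80 | $938.19 | $1,746.48
7 | $1,746.48 | $35.80 | $938.19 | $844.09
8 | $844.09 | $35.80 | $879.89 | $0.00
Total interest: $35.80 + $35.80 + $35.80 + $35.80 + $35.80 + $35.80 + $35.80 + $35.80 = $286.40

$286.40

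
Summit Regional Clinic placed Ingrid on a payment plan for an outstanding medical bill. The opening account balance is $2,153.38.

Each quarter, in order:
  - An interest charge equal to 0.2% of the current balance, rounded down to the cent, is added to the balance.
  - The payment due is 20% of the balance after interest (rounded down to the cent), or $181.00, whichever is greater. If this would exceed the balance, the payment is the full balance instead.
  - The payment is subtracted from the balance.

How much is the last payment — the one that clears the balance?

Quarter 1: opening $2,153.38; interest $4.30 → $2,157.68; payment $431.53; balance $1,726.15
Quarter 2: opening $1,726.15; interest $3.45 → $1,729.60; payment $345.92; balance $1,383.68
Quarter 3: opening $1,383.68; interest $2.76 → $1,386.44; payment $277.28; balance $1,109.16
Quarter 4: opening $1,109.16; interest $2.21 → $1,111.37; payment $222.27; balance $889.10
Quarter 5: opening $889.10; interest $1.77 → $890.87; payment $181.00; balance $709.87
Quarter 6: opening $709.87; interest $1.41 → $711.28; payment $181.00; balance $530.28
Quarter 7: opening $530.28; interest $1.06 → $531.34; payment $181.00; balance $350.34
Quarter 8: opening $350.34; interest $0.70 → $351.04; payment $181.00; balance $170.04
Quarter 9: opening $170.04; interest $0.34 → $170.38; payment $170.38; balance $0.00

$170.38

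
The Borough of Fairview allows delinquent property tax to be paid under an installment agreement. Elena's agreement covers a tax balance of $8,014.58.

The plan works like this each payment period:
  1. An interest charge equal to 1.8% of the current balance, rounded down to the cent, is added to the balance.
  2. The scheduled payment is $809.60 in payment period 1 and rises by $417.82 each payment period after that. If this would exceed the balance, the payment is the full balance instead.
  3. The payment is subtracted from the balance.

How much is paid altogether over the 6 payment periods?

$8,543.66

# | Opening | Interest | Payment | End bal
1 | $8,014.58 | $144.26 | $809.60 | $7,349.24
2 | $7,349.24 | $132.28 | $1,227.42 | $6,254.10
3 | $6,254.10 | $112.57 | $1,645.24 | $4,721.43
4 | $4,721.43 | $84.98 | $2,063.06 | $2,743.35
5 | $2,743.35 | $49.38 | $2,480.88 | $311.85
6 | $311.85 | $5.61 | $317.46 | $0.00
Total paid: $8,543.66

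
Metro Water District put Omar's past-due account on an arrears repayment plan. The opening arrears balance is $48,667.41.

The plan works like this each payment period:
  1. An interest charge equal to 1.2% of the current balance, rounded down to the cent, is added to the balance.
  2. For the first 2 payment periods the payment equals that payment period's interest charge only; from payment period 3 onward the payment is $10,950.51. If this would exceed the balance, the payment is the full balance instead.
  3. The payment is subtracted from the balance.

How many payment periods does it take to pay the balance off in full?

Payment period 1: opening $48,667.41; interest $584.00 → $49,251.41; payment $584.00; balance $48,667.41
Payment period 2: opening $48,667.41; interest $584.00 → $49,251.41; payment $584.00; balance $48,667.41
Payment period 3: opening $48,667.41; interest $584.00 → $49,251.41; payment $10,950.51; balance $38,300.90
Payment period 4: opening $38,300.90; interest $459.61 → $38,760.51; payment $10,950.51; balance $27,810.00
Payment period 5: opening $27,810.00; interest $333.72 → $28,143.72; payment $10,950.51; balance $17,193.21
Payment period 6: opening $17,193.21; interest $206.31 → $17,399.52; payment $10,950.51; balance $6,449.01
Payment period 7: opening $6,449.01; interest $77.38 → $6,526.39; payment $6,526.39; balance $0.00
Balance reaches $0.00 in payment period 7.

7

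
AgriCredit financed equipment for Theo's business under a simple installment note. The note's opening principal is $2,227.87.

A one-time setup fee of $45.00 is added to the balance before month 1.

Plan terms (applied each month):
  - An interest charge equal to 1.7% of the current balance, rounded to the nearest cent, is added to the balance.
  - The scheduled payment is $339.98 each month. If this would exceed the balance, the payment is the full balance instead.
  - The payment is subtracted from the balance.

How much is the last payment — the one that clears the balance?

$53.72

# | Opening | Interest | Payment | End bal
1 | $2,272.87 | $38.64 | $339.98 | $1,971.53
2 | $1,971.53 | $33.52 | $339.98 | $1,665.07
3 | $1,665.07 | $28.31 | $339.98 | $1,353.40
4 | $1,353.40 | $23.01 | $339.98 | $1,036.43
5 | $1,036.43 | $17.62 | $339.98 | $714.07
6 | $714.07 | $12.14 | $339.98 | $386.23
7 | $386.23 | $6.57 | $339.98 | $52.82
8 | $52.82 | $0.90 | $53.72 | $0.00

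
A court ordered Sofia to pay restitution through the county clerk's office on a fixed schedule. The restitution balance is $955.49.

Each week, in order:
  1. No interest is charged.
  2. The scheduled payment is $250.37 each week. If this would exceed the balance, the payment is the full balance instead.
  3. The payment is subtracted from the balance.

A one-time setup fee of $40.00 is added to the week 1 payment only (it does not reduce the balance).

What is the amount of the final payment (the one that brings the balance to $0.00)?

$204.38

# | Opening | Payment | Fee | End bal
1 | $955.49 | $250.37 | $40.00 | $705.12
2 | $705.12 | $250.37 | — | $454.75
3 | $454.75 | $250.37 | — | $204.38
4 | $204.38 | $204.38 | — | $0.00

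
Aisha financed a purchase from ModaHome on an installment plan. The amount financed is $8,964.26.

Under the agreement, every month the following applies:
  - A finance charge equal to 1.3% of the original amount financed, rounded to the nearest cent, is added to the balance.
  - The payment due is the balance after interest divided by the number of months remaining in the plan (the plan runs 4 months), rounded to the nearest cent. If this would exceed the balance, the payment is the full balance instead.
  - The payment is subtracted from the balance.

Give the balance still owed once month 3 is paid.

$2,367.31

# | Opening | Interest | Payment | End bal
1 | $8,964.26 | $116.54 | $2,270.20 | $6,810.60
2 | $6,810.60 | $116.54 | $2,309.05 | $4,618.09
3 | $4,618.09 | $116.54 | $2,367.32 | $2,367.31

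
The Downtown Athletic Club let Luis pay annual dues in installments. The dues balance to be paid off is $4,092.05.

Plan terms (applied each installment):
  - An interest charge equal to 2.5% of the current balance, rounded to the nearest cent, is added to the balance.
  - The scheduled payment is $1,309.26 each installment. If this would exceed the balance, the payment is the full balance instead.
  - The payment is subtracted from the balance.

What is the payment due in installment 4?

$389.40

# | Opening | Interest | Payment | End bal
1 | $4,092.05 | $102.30 | $1,309.26 | $2,885.09
2 | $2,885.09 | $72.13 | $1,309.26 | $1,647.96
3 | $1,647.96 | $41.20 | $1,309.26 | $379.90
4 | $379.90 | $9.50 | $389.40 | $0.00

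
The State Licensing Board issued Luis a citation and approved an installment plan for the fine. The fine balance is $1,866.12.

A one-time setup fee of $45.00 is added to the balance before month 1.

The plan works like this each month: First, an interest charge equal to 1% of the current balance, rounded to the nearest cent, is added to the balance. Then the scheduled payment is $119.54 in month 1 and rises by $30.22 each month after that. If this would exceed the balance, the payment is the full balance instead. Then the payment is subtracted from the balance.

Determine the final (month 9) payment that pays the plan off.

$217.87

Month 1: $1,911.12 +$19.11 interest = $1,930.23; pay $119.54 → $1,810.69
Month 2: $1,810.69 +$18.11 interest = $1,828.80; pay $149.76 → $1,679.04
Month 3: $1,679.04 +$16.79 interest = $1,695.83; pay $179.98 → $1,515.85
Month 4: $1,515.85 +$15.16 interest = $1,531.01; pay $210.20 → $1,320.81
Month 5: $1,320.81 +$13.21 interest = $1,334.02; pay $240.42 → $1,093.60
Month 6: $1,093.60 +$10.94 interest = $1,104.54; pay $270.64 → $833.90
Month 7: $833.90 +$8.34 interest = $842.24; pay $300.86 → $541.38
Month 8: $541.38 +$5.41 interest = $546.79; pay $331.08 → $215.71
Month 9: $215.71 +$2.16 interest = $217.87; pay $217.87 → $0.00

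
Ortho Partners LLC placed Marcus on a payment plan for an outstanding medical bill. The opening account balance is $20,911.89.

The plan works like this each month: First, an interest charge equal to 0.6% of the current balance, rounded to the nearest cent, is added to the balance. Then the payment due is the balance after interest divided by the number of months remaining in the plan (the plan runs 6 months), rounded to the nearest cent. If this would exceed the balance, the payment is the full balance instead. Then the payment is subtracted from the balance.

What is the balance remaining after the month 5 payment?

Month 1: $20,911.89 +$125.47 interest = $21,037.36; pay $3,506.23 → $17,531.13
Month 2: $17,531.13 +$105.19 interest = $17,636.32; pay $3,527.26 → $14,109.06
Month 3: $14,109.06 +$84.65 interest = $14,193.71; pay $3,548.43 → $10,645.28
Month 4: $10,645.28 +$63.87 interest = $10,709.15; pay $3,569.72 → $7,139.43
Month 5: $7,139.43 +$42.84 interest = $7,182.27; pay $3,591.14 → $3,591.13

$3,591.13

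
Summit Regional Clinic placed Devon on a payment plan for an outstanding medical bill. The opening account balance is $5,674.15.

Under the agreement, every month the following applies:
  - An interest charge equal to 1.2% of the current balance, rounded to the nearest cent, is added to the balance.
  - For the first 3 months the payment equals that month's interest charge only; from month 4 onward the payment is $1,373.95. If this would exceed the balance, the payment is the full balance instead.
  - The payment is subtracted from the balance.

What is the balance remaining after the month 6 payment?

# | Opening | Interest | Payment | End bal
1 | $5,674.15 | $68.09 | $68.09 | $5,674.15
2 | $5,674.15 | $68.09 | $68.09 | $5,674.15
3 | $5,674.15 | $68.09 | $68.09 | $5,674.15
4 | $5,674.15 | $68.09 | $1,373.95 | $4,368.29
5 | $4,368.29 | $52.42 | $1,373.95 | $3,046.76
6 | $3,046.76 | $36.56 | $1,373.95 | $1,709.37

$1,709.37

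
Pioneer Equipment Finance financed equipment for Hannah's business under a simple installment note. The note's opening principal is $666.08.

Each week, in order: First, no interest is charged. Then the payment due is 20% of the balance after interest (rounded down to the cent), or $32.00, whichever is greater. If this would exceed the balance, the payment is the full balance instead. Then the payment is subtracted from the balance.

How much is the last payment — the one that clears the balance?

Week 1: $666.08 − $133.21 → $532.87
Week 2: $532.87 − $106.57 → $426.30
Week 3: $426.30 − $85.26 → $341.04
Week 4: $341.04 − $68.20 → $272.84
Week 5: $272.84 − $54.56 → $218.28
Week 6: $218.28 − $43.65 → $174.63
Week 7: $174.63 − $34.92 → $139.71
Week 8: $139.71 − $32.00 → $107.71
Week 9: $107.71 − $32.00 → $75.71
Week 10: $75.71 − $32.00 → $43.71
Week 11: $43.71 − $32.00 → $11.71
Week 12: $11.71 − $11.71 → $0.00

$11.71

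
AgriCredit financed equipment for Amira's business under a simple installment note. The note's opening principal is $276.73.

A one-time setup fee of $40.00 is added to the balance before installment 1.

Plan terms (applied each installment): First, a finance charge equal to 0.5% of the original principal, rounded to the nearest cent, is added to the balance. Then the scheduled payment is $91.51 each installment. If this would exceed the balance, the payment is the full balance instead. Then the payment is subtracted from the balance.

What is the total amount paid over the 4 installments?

# | Opening | Interest | Payment | End bal
1 | $316.73 | $1.38 | $91.51 | $226.60
2 | $226.60 | $1.38 | $91.51 | $136.47
3 | $136.47 | $1.38 | $91.51 | $46.34
4 | $46.34 | $1.38 | $47.72 | $0.00
Total paid: $322.25

$322.25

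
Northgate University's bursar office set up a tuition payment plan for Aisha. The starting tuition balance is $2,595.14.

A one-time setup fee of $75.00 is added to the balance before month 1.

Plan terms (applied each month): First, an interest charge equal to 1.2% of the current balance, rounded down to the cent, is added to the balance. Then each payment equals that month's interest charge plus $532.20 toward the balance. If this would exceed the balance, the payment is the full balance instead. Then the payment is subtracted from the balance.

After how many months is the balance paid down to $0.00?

Month 1: $2,670.14 +$32.04 interest = $2,702.18; pay $564.24 → $2,137.94
Month 2: $2,137.94 +$25.65 interest = $2,163.59; pay $557.85 → $1,605.74
Month 3: $1,605.74 +$19.26 interest = $1,625.00; pay $551.46 → $1,073.54
Month 4: $1,073.54 +$12.88 interest = $1,086.42; pay $545.08 → $541.34
Month 5: $541.34 +$6.49 interest = $547.83; pay $538.69 → $9.14
Month 6: $9.14 +$0.10 interest = $9.24; pay $9.24 → $0.00
Balance reaches $0.00 in month 6.

6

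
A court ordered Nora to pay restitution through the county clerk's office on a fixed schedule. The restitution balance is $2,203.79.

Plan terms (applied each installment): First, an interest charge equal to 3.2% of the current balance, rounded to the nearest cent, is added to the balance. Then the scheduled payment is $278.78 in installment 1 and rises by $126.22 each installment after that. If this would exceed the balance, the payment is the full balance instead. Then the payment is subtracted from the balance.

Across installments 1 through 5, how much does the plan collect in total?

$2,446.55

# | Opening | Interest | Payment | End bal
1 | $2,203.79 | $70.52 | $278.78 | $1,995.53
2 | $1,995.53 | $63.86 | $405.00 | $1,654.39
3 | $1,654.39 | $52.94 | $531.22 | $1,176.11
4 | $1,176.11 | $37.64 | $657.44 | $556.31
5 | $556.31 | $17.80 | $574.11 | $0.00
Total paid: $2,446.55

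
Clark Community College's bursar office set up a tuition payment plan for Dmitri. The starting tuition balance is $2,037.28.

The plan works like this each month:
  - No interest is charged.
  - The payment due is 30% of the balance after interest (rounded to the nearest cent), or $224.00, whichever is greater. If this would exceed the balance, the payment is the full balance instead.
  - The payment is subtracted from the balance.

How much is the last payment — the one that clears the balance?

Month 1: $2,037.28 − $611.18 → $1,426.10
Month 2: $1,426.10 − $427.83 → $998.27
Month 3: $998.27 − $299.48 → $698.79
Month 4: $698.79 − $224.00 → $474.79
Month 5: $474.79 − $224.00 → $250.79
Month 6: $250.79 − $224.00 → $26.79
Month 7: $26.79 − $26.79 → $0.00

$26.79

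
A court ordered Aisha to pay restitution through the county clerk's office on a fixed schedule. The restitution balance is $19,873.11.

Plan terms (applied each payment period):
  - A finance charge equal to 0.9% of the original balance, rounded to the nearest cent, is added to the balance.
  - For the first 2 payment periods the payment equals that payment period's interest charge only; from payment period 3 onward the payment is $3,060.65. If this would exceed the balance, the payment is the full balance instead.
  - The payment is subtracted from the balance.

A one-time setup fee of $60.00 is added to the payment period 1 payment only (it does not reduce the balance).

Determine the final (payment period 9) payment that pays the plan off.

$2,761.23

# | Opening | Interest | Payment | Fee | End bal
1 | $19,873.11 | $178.86 | $178.86 | $60.00 | $19,873.11
2 | $19,873.11 | $178.86 | $178.86 | — | $19,873.11
3 | $19,873.11 | $178.86 | $3,060.65 | — | $16,991.32
4 | $16,991.32 | $178.86 | $3,060.65 | — | $14,109.53
5 | $14,109.53 | $178.86 | $3,060.65 | — | $11,227.74
6 | $11,227.74 | $178.86 | $3,060.65 | — | $8,345.95
7 | $8,345.95 | $178.86 | $3,060.65 | — | $5,464.16
8 | $5,464.16 | $178.86 | $3,060.65 | — | $2,582.37
9 | $2,582.37 | $178.86 | $2,761.23 | — | $0.00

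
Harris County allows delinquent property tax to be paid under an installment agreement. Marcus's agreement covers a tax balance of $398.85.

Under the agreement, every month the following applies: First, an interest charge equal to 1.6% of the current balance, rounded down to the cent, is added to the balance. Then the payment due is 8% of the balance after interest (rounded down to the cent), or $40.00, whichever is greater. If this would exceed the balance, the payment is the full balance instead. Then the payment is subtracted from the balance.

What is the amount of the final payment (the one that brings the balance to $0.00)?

Month 1: opening $398.85; interest $6.38 → $405.23; payment $40.00; balance $365.23
Month 2: opening $365.23; interest $5.84 → $371.07; payment $40.00; balance $331.07
Month 3: opening $331.07; interest $5.29 → $336.36; payment $40.00; balance $296.36
Month 4: opening $296.36; interest $4.74 → $301.10; payment $40.00; balance $261.10
Month 5: opening $261.10; interest $4.17 → $265.27; payment $40.00; balance $225.27
Month 6: opening $225.27; interest $3.60 → $228.87; payment $40.00; balance $188.87
Month 7: opening $188.87; interest $3.02 → $191.89; payment $40.00; balance $151.89
Month 8: opening $151.89; interest $2.43 → $154.32; payment $40.00; balance $114.32
Month 9: opening $114.32; interest $1.82 → $116.14; payment $40.00; balance $76.14
Month 10: opening $76.14; interest $1.21 → $77.35; payment $40.00; balance $37.35
Month 11: opening $37.35; interest $0.59 → $37.94; payment $37.94; balance $0.00

$37.94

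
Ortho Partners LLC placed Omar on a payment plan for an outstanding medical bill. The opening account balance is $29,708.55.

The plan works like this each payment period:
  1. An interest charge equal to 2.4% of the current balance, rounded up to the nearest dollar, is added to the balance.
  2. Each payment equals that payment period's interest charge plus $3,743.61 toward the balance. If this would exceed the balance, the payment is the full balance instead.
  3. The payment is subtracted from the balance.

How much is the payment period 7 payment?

Payment period 1: opening $29,708.55; interest $714.00 → $30,422.55; payment $4,457.61; balance $25,964.94
Payment period 2: opening $25,964.94; interest $624.00 → $26,588.94; payment $4,367.61; balance $22,221.33
Payment period 3: opening $22,221.33; interest $534.00 → $22,755.33; payment $4,277.61; balance $18,477.72
Payment period 4: opening $18,477.72; interest $444.00 → $18,921.72; payment $4,187.61; balance $14,734.11
Payment period 5: opening $14,734.11; interest $354.00 → $15,088.11; payment $4,097.61; balance $10,990.50
Payment period 6: opening $10,990.50; interest $264.00 → $11,254.50; payment $4,007.61; balance $7,246.89
Payment period 7: opening $7,246.89; interest $174.00 → $7,420.89; payment $3,917.61; balance $3,503.28

$3,917.61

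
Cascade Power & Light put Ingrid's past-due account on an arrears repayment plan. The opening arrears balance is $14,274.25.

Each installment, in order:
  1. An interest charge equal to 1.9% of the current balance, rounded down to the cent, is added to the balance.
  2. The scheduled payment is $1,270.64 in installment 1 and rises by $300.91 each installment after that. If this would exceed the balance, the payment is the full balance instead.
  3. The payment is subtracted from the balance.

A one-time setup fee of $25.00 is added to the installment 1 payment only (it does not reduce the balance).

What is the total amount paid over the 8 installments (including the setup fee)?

# | Opening | Interest | Payment | Fee | End bal
1 | $14,274.25 | $271.21 | $1,270.64 | $25.00 | $13,274.82
2 | $13,274.82 | $252.22 | $1,571.55 | — | $11,955.49
3 | $11,955.49 | $227.15 | $1,872.46 | — | $10,310.18
4 | $10,310.18 | $195.89 | $2,173.37 | — | $8,332.70
5 | $8,332.70 | $158.32 | $2,474.28 | — | $6,016.74
6 | $6,016.74 | $114.31 | $2,775.19 | — | $3,355.86
7 | $3,355.86 | $63.76 | $3,076.10 | — | $343.52
8 | $343.52 | $6.52 | $350.04 | — | $0.00
Total paid: $15,588.63

$15,588.63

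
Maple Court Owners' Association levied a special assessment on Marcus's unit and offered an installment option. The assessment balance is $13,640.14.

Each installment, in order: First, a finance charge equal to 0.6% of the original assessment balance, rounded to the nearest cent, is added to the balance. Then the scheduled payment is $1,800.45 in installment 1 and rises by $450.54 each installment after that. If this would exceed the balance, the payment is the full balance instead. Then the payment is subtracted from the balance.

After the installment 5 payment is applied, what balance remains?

$541.69

Installment 1: $13,640.14 +$81.84 interest = $13,721.98; pay $1,800.45 → $11,921.53
Installment 2: $11,921.53 +$81.84 interest = $12,003.37; pay $2,250.99 → $9,752.38
Installment 3: $9,752.38 +$81.84 interest = $9,834.22; pay $2,701.53 → $7,132.69
Installment 4: $7,132.69 +$81.84 interest = $7,214.53; pay $3,152.07 → $4,062.46
Installment 5: $4,062.46 +$81.84 interest = $4,144.30; pay $3,602.61 → $541.69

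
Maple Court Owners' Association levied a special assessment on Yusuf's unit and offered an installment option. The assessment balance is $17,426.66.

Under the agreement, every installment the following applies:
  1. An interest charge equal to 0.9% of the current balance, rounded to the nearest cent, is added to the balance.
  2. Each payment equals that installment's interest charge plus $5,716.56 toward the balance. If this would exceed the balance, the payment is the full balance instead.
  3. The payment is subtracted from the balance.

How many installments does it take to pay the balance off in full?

4

Installment 1: opening $17,426.66; interest $156.84 → $17,583.50; payment $5,873.40; balance $11,710.10
Installment 2: opening $11,710.10; interest $105.39 → $11,815.49; payment $5,821.95; balance $5,993.54
Installment 3: opening $5,993.54; interest $53.94 → $6,047.48; payment $5,770.50; balance $276.98
Installment 4: opening $276.98; interest $2.49 → $279.47; payment $279.47; balance $0.00
Balance reaches $0.00 in installment 4.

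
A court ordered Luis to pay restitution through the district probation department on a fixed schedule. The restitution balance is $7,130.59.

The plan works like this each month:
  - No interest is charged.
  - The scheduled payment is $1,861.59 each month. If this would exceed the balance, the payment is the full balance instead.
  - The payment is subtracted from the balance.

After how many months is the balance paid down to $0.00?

Month 1: $7,130.59 − $1,861.59 → $5,269.00
Month 2: $5,269.00 − $1,861.59 → $3,407.41
Month 3: $3,407.41 − $1,861.59 → $1,545.82
Month 4: $1,545.82 − $1,545.82 → $0.00
Balance reaches $0.00 in month 4.

4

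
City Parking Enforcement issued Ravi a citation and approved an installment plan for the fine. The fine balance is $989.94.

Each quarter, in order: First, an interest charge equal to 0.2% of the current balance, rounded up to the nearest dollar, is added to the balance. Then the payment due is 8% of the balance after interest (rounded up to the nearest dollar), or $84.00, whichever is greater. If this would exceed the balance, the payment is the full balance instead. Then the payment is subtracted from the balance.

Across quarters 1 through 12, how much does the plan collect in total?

$1,007.94

Quarter 1: $989.94 +$2.00 interest = $991.94; pay $84.00 → $907.94
Quarter 2: $907.94 +$2.00 interest = $909.94; pay $84.00 → $825.94
Quarter 3: $825.94 +$2.00 interest = $827.94; pay $84.00 → $743.94
Quarter 4: $743.94 +$2.00 interest = $745.94; pay $84.00 → $661.94
Quarter 5: $661.94 +$2.00 interest = $663.94; pay $84.00 → $579.94
Quarter 6: $579.94 +$2.00 interest = $581.94; pay $84.00 → $497.94
Quarter 7: $497.94 +$1.00 interest = $498.94; pay $84.00 → $414.94
Quarter 8: $414.94 +$1.00 interest = $415.94; pay $84.00 → $331.94
Quarter 9: $331.94 +$1.00 interest = $332.94; pay $84.00 → $248.94
Quarter 10: $248.94 +$1.00 interest = $249.94; pay $84.00 → $165.94
Quarter 11: $165.94 +$1.00 interest = $166.94; pay $84.00 → $82.94
Quarter 12: $82.94 +$1.00 interest = $83.94; pay $83.94 → $0.00
Total paid: $1,007.94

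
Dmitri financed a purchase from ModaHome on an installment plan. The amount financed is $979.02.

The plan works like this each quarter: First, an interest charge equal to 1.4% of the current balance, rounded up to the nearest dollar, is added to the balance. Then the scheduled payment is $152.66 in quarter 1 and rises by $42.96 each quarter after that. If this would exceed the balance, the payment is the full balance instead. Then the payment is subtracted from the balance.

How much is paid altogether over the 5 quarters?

$1,024.02

Quarter 1: opening $979.02; interest $14.00 → $993.02; payment $152.66; balance $840.36
Quarter 2: opening $840.36; interest $12.00 → $852.36; payment $195.62; balance $656.74
Quarter 3: opening $656.74; interest $10.00 → $666.74; payment $238.58; balance $428.16
Quarter 4: opening $428.16; interest $6.00 → $434.16; payment $281.54; balance $152.62
Quarter 5: opening $152.62; interest $3.00 → $155.62; payment $155.62; balance $0.00
Total paid: $1,024.02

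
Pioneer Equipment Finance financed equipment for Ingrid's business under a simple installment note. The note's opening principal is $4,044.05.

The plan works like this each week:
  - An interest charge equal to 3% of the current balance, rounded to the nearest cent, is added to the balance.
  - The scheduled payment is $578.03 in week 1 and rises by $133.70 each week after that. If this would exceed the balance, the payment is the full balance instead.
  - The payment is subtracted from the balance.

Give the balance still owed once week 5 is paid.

Week 1: opening $4,044.05; interest $121.32 → $4,165.37; payment $578.03; balance $3,587.34
Week 2: opening $3,587.34; interest $107.62 → $3,694.96; payment $711.73; balance $2,983.23
Week 3: opening $2,983.23; interest $89.50 → $3,072.73; payment $845.43; balance $2,227.30
Week 4: opening $2,227.30; interest $66.82 → $2,294.12; payment $979.13; balance $1,314.99
Week 5: opening $1,314.99; interest $39.45 → $1,354.44; payment $1,112.83; balance $241.61

$241.61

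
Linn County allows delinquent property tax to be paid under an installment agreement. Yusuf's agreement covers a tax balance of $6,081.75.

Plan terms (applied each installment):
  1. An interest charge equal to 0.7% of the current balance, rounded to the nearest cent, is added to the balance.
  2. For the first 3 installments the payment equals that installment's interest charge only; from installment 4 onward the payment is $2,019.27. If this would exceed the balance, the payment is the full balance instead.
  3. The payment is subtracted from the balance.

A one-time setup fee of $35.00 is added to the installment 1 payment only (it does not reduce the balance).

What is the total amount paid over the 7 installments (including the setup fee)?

Installment 1: opening $6,081.75; interest $42.57 → $6,124.32; payment $42.57 (+ $35.00 fee); balance $6,081.75
Installment 2: opening $6,081.75; interest $42.57 → $6,124.32; payment $42.57; balance $6,081.75
Installment 3: opening $6,081.75; interest $42.57 → $6,124.32; payment $42.57; balance $6,081.75
Installment 4: opening $6,081.75; interest $42.57 → $6,124.32; payment $2,019.27; balance $4,105.05
Installment 5: opening $4,105.05; interest $28.74 → $4,133.79; payment $2,019.27; balance $2,114.52
Installment 6: opening $2,114.52; interest $14.80 → $2,129.32; payment $2,019.27; balance $110.05
Installment 7: opening $110.05; interest $0.77 → $110.82; payment $110.82; balance $0.00
Total paid: $6,331.34

$6,331.34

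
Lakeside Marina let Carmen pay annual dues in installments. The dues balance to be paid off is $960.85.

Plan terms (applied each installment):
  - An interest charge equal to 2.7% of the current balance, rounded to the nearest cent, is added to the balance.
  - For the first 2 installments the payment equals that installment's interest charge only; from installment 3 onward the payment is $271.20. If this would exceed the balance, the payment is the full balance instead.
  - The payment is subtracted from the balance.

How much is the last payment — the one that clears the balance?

Installment 1: $960.85 +$25.94 interest = $986.79; pay $25.94 → $960.85
Installment 2: $960.85 +$25.94 interest = $986.79; pay $25.94 → $960.85
Installment 3: $960.85 +$25.94 interest = $986.79; pay $271.20 → $715.59
Installment 4: $715.59 +$19.32 interest = $734.91; pay $271.20 → $463.71
Installment 5: $463.71 +$12.52 interest = $476.23; pay $271.20 → $205.03
Installment 6: $205.03 +$5.54 interest = $210.57; pay $210.57 → $0.00

$210.57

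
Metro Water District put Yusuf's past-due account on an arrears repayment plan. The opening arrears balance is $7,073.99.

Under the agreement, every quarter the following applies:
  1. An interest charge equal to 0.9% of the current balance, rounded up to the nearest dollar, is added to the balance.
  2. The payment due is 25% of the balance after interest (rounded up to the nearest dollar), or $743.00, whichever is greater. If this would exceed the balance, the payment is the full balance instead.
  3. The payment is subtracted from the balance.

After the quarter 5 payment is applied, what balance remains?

$1,597.99

# | Opening | Interest | Payment | End bal
1 | $7,073.99 | $64.00 | $1,785.00 | $5,352.99
2 | $5,352.99 | $49.00 | $1,351.00 | $4,050.99
3 | $4,050.99 | $37.00 | $1,022.00 | $3,065.99
4 | $3,065.99 | $28.00 | $774.00 | $2,319.99
5 | $2,319.99 | $21.00 | $743.00 | $1,597.99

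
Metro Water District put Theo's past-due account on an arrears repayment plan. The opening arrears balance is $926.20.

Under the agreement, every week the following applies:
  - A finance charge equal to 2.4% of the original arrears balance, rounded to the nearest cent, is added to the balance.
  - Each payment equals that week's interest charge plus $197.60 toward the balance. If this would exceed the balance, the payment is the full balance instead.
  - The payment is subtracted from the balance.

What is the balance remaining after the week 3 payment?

# | Opening | Interest | Payment | End bal
1 | $926.20 | $22.23 | $219.83 | $728.60
2 | $728.60 | $22.23 | $219.83 | $531.00
3 | $531.00 | $22.23 | $219.83 | $333.40

$333.40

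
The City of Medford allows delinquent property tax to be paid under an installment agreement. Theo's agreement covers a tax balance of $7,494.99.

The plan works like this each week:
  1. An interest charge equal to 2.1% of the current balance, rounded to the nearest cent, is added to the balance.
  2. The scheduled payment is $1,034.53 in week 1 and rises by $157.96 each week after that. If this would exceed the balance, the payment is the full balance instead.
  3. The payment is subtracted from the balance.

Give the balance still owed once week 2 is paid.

# | Opening | Interest | Payment | End bal
1 | $7,494.99 | $157.39 | $1,034.53 | $6,617.85
2 | $6,617.85 | $138.97 | $1,192.49 | $5,564.33

$5,564.33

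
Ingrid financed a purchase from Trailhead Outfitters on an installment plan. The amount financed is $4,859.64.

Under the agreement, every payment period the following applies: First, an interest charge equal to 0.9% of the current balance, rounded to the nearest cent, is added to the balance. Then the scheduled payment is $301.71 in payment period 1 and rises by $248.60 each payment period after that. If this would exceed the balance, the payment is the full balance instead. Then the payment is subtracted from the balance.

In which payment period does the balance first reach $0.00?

6

Payment period 1: $4,859.64 +$43.74 interest = $4,903.38; pay $301.71 → $4,601.67
Payment period 2: $4,601.67 +$41.42 interest = $4,643.09; pay $550.31 → $4,092.78
Payment period 3: $4,092.78 +$36.84 interest = $4,129.62; pay $798.91 → $3,330.71
Payment period 4: $3,330.71 +$29.98 interest = $3,360.69; pay $1,047.51 → $2,313.18
Payment period 5: $2,313.18 +$20.82 interest = $2,334.00; pay $1,296.11 → $1,037.89
Payment period 6: $1,037.89 +$9.34 interest = $1,047.23; pay $1,047.23 → $0.00
Balance reaches $0.00 in payment period 6.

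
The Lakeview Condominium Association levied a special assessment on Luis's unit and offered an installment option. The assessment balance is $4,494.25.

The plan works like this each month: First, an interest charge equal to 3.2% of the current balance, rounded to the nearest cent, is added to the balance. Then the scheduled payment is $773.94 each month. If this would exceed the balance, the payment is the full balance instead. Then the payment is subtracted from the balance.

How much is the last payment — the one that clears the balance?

# | Opening | Interest | Payment | End bal
1 | $4,494.25 | $143.82 | $773.94 | $3,864.13
2 | $3,864.13 | $123.65 | $773.94 | $3,213.84
3 | $3,213.84 | $102.84 | $773.94 | $2,542.74
4 | $2,542.74 | $81.37 | $773.94 | $1,850.17
5 | $1,850.17 | $59.21 | $773.94 | $1,135.44
6 | $1,135.44 | $36.33 | $773.94 | $397.83
7 | $397.83 | $12.73 | $410.56 | $0.00

$410.56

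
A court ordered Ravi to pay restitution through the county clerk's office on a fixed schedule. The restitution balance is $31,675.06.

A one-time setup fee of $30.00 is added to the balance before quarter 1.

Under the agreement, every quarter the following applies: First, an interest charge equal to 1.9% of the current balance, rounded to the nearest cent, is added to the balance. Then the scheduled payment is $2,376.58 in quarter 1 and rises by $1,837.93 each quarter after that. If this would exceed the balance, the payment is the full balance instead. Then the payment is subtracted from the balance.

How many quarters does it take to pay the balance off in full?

Quarter 1: $31,705.06 +$602.40 interest = $32,307.46; pay $2,376.58 → $29,930.88
Quarter 2: $29,930.88 +$568.69 interest = $30,499.57; pay $4,214.51 → $26,285.06
Quarter 3: $26,285.06 +$499.42 interest = $26,784.48; pay $6,052.44 → $20,732.04
Quarter 4: $20,732.04 +$393.91 interest = $21,125.95; pay $7,890.37 → $13,235.58
Quarter 5: $13,235.58 +$251.48 interest = $13,487.06; pay $9,728.30 → $3,758.76
Quarter 6: $3,758.76 +$71.42 interest = $3,830.18; pay $3,830.18 → $0.00
Balance reaches $0.00 in quarter 6.

6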